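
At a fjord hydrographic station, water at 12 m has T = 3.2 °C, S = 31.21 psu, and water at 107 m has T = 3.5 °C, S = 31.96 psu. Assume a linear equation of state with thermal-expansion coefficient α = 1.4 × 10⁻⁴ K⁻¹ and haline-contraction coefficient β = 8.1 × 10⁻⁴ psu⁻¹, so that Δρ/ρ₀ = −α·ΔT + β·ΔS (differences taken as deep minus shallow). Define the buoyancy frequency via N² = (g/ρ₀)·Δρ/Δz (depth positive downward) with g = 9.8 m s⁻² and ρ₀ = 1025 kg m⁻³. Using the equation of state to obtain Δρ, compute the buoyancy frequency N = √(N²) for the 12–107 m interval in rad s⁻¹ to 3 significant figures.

ΔT = +0.3 K, ΔS = +0.75 psu (deep − shallow).
Δρ/ρ₀ = −αΔT + βΔS = -4.20 × 10⁻⁵ + 6.075 × 10⁻⁴ = 5.655 × 10⁻⁴, so Δρ ≈ 0.5796 kg m⁻³.
N² = (g/ρ₀)·Δρ/Δz = g·(Δρ/ρ₀)/Δz = 9.8 × 5.655 × 10⁻⁴ / 95 = 5.8336 × 10⁻⁵ s⁻².
N = √(5.8336 × 10⁻⁵) = 7.6378 × 10⁻³ rad s⁻¹ ≈ 7.64 × 10⁻³ rad s⁻¹.

7.64 × 10⁻³ rad s⁻¹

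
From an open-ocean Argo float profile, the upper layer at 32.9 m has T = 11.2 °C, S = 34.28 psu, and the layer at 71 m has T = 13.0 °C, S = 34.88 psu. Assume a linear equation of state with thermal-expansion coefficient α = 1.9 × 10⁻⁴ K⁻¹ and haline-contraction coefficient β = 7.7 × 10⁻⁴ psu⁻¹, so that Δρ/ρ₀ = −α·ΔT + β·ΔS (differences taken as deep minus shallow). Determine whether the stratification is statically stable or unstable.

ΔT = 13.0 − 11.2 = +1.8 K and ΔS = 34.88 − 34.28 = +0.60 psu (deep − shallow).
−αΔT = -3.42 × 10⁻⁴; βΔS = 4.62 × 10⁻⁴; sum Δρ/ρ₀ = 1.20 × 10⁻⁴.
Δρ/ρ₀ > 0, so Δρ > 0: deeper water is denser → statically stable.

stable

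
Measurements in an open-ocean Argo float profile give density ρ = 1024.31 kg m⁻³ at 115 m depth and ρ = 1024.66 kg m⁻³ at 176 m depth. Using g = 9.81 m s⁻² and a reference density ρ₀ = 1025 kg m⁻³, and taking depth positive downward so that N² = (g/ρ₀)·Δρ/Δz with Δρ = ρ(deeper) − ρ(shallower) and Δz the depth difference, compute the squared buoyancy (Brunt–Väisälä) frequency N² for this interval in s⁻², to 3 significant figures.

5.49 × 10⁻⁵ s⁻²

Δρ = 1024.66 − 1024.31 = 0.35 kg m⁻³ over Δz = 176 − 115 = 61 m.
N² = (9.81/1025) × (0.35/61) = 5.4914 × 10⁻⁵ s⁻² ≈ 5.49 × 10⁻⁵ s⁻².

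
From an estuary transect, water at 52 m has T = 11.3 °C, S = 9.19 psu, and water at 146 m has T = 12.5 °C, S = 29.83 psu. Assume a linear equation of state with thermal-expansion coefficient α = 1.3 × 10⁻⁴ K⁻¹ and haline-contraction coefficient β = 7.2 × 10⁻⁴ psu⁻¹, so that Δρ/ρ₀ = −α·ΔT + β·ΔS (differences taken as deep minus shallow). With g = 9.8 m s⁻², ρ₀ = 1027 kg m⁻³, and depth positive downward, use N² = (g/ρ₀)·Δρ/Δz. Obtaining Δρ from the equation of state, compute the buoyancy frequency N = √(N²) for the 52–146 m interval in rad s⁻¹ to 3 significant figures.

ΔT = +1.2 K, ΔS = +20.64 psu (deep − shallow).
Δρ/ρ₀ = −αΔT + βΔS = -1.56 × 10⁻⁴ + 0.0148608 = 0.0147048, so Δρ ≈ 15.10 kg m⁻³.
N² = (g/ρ₀)·Δρ/Δz = g·(Δρ/ρ₀)/Δz = 9.8 × 0.0147048 / 94 = 1.5331 × 10⁻³ s⁻².
N = √(1.5331 × 10⁻³) = 0.039155 rad s⁻¹ ≈ 0.0392 rad s⁻¹.

0.0392 rad s⁻¹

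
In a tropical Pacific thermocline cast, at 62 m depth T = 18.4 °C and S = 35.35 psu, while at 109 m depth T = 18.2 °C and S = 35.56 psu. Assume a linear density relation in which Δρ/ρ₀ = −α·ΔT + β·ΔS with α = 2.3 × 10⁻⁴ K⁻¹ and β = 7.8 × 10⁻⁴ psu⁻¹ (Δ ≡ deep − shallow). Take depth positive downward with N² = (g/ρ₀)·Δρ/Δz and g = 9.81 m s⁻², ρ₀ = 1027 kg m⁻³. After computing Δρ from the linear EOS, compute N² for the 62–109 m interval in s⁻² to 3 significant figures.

4.38 × 10⁻⁵ s⁻²

ΔT = -0.2 K, ΔS = +0.21 psu (deep − shallow).
Δρ/ρ₀ = −αΔT + βΔS = 4.60 × 10⁻⁵ + 1.638 × 10⁻⁴ = 2.098 × 10⁻⁴, so Δρ ≈ 0.2155 kg m⁻³.
N² = (g/ρ₀)·Δρ/Δz = g·(Δρ/ρ₀)/Δz = 9.81 × 2.098 × 10⁻⁴ / 47 = 4.3790 × 10⁻⁵ s⁻² ≈ 4.38 × 10⁻⁵ s⁻².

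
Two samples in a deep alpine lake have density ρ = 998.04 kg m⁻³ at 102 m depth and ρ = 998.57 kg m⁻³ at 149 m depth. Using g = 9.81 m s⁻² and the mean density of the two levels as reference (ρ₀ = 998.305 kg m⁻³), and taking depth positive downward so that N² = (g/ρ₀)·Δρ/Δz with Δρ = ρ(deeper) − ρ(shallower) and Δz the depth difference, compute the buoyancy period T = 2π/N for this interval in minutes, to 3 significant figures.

Δρ = 998.57 − 998.04 = 0.53 kg m⁻³ over Δz = 149 − 102 = 47 m.
N² = (9.81/998.305) × (0.53/47) = 1.1081 × 10⁻⁴ s⁻².
N = √(1.1081 × 10⁻⁴) = 0.010527 rad s⁻¹, so T = 2π/N = 596.86 s = 9.9477 min ≈ 9.95 min.
A positive N² confirms static stability across the interval.

9.95 min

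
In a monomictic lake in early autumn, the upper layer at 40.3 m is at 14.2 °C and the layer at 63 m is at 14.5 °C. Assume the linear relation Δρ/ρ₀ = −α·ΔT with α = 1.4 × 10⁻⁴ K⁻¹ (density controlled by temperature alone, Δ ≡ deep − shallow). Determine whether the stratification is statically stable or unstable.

ΔT = 14.5 − 14.2 = +0.3 K, so Δρ/ρ₀ = −αΔT = -4.20 × 10⁻⁵.
Δρ/ρ₀ < 0, so Δρ < 0: deeper water is lighter → statically unstable; the column would overturn.

unstable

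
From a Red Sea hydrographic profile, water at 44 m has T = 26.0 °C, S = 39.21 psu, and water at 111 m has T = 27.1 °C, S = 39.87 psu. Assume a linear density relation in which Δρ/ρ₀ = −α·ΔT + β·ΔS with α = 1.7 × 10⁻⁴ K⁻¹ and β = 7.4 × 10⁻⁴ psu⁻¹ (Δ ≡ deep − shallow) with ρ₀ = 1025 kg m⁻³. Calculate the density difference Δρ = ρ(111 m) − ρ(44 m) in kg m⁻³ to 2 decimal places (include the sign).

ΔT = +1.1 K, ΔS = +0.66 psu (deep − shallow).
Δρ/ρ₀ = −(1.7 × 10⁻⁴)(+1.1) + (7.4 × 10⁻⁴)(+0.66) = 3.014 × 10⁻⁴.
Δρ = 1025 × (3.014 × 10⁻⁴) = +0.31 kg m⁻³.
Positive Δρ: denser below, stable.

+0.31 kg m⁻³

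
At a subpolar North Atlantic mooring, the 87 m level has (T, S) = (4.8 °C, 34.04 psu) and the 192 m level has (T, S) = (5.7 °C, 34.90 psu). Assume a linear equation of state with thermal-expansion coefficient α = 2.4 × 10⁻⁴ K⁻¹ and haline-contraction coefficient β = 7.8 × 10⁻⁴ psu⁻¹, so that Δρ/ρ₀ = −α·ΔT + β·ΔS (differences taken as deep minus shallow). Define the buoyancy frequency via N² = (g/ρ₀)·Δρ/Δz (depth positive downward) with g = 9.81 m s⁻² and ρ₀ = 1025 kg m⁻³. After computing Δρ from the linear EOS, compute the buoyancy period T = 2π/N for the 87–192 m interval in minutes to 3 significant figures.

ΔT = +0.9 K, ΔS = +0.86 psu (deep − shallow).
Δρ/ρ₀ = −αΔT + βΔS = -2.16 × 10⁻⁴ + 6.708 × 10⁻⁴ = 4.548 × 10⁻⁴, so Δρ ≈ 0.4662 kg m⁻³.
N² = (g/ρ₀)·Δρ/Δz = g·(Δρ/ρ₀)/Δz = 9.81 × 4.548 × 10⁻⁴ / 105 = 4.2491 × 10⁻⁵ s⁻².
N = √(4.2491 × 10⁻⁵) = 6.5185 × 10⁻³ rad s⁻¹ → T = 2π/N = 963.90 s = 16.065 min ≈ 16.1 min.

16.1 min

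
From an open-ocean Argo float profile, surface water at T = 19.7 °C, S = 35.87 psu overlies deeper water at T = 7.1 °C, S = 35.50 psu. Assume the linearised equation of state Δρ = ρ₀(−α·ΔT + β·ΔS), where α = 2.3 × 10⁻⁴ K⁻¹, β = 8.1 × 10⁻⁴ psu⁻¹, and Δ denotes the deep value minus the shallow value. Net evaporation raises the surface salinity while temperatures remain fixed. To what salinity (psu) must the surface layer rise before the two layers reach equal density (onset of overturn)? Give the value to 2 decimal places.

Neutral buoyancy requires −α(T_deep − T_surf) + β(S_deep − S_surf′) = 0.
S_surf′ = S_deep − (α/β)·ΔT = 35.50 − (2.3 × 10⁻⁴/8.1 × 10⁻⁴)·(-12.6) = 39.0778 psu.
Increase required: 39.0778 − 35.87 = 3.2078 psu.

39.08 psu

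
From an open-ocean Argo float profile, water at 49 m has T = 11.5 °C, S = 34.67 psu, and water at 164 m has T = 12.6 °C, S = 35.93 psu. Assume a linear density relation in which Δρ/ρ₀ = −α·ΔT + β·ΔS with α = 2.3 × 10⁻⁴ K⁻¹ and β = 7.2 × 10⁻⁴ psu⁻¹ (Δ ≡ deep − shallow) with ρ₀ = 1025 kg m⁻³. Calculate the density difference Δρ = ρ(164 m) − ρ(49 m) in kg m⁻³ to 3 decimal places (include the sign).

+0.671 kg m⁻³

ΔT = +1.1 K, ΔS = +1.26 psu (deep − shallow).
Δρ/ρ₀ = −(2.3 × 10⁻⁴)(+1.1) + (7.2 × 10⁻⁴)(+1.26) = 6.542 × 10⁻⁴.
Δρ = 1025 × (6.542 × 10⁻⁴) = +0.671 kg m⁻³.
Positive Δρ: denser below, stable.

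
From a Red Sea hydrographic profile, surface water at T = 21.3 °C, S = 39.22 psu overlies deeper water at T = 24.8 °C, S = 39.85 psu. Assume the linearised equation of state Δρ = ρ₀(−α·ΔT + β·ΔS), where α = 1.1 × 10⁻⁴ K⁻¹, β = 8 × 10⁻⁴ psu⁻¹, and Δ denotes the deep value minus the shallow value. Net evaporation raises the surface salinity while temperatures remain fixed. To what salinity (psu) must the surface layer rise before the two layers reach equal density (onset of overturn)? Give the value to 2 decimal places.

Neutral buoyancy requires −α(T_deep − T_surf) + β(S_deep − S_surf′) = 0.
S_surf′ = S_deep − (α/β)·ΔT = 39.85 − (1.1 × 10⁻⁴/8 × 10⁻⁴)·(+3.5) = 39.3687 psu.
Increase required: 39.3687 − 39.22 = 0.1487 psu.

39.37 psu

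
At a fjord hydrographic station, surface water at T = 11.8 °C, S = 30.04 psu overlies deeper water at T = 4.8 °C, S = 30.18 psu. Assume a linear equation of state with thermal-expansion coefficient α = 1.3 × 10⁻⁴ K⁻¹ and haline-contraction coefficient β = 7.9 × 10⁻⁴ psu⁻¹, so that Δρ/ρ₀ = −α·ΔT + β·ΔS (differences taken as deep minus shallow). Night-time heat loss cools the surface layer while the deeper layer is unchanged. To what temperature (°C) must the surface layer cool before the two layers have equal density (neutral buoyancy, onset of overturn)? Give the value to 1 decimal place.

Neutral buoyancy requires Δρ = 0, i.e. −α(T_deep − T_surf′) + β(S_deep − S_surf) = 0.
T_surf′ = T_deep − (β/α)·ΔS = 4.8 − (7.9 × 10⁻⁴/1.3 × 10⁻⁴)·(+0.14) = 3.949 °C.
Cooling required: 11.8 − (3.949) = 7.851 °C.

3.9 °C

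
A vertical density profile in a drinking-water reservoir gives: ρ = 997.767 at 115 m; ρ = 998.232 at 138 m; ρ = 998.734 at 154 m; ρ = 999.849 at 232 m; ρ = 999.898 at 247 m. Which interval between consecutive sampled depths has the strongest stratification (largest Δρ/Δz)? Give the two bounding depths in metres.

Compute the density gradient over each adjacent pair:
  115–138 m: Δρ/Δz = 0.465/23 = 0.020 kg m⁻⁴
  138–154 m: Δρ/Δz = 0.502/16 = 0.031 kg m⁻⁴
  154–232 m: Δρ/Δz = 1.115/78 = 0.014 kg m⁻⁴
  232–247 m: Δρ/Δz = 0.049/15 = 3.3 × 10⁻³ kg m⁻⁴
The largest gradient is in the 138–154 m interval — the pycnocline.

138–154 m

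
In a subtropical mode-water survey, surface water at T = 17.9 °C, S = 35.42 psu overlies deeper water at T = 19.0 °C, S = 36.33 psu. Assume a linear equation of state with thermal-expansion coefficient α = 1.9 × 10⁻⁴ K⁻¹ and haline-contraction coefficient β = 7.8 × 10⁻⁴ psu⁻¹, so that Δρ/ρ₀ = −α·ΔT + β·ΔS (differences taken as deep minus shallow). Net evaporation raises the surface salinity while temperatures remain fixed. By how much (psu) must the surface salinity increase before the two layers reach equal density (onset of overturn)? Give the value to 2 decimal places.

Neutral buoyancy requires −α(T_deep − T_surf) + β(S_deep − S_surf′) = 0.
S_surf′ = S_deep − (α/β)·ΔT = 36.33 − (1.9 × 10⁻⁴/7.8 × 10⁻⁴)·(+1.1) = 36.0621 psu.
Increase required: 36.0621 − 35.42 = 0.6421 psu.

0.64 psu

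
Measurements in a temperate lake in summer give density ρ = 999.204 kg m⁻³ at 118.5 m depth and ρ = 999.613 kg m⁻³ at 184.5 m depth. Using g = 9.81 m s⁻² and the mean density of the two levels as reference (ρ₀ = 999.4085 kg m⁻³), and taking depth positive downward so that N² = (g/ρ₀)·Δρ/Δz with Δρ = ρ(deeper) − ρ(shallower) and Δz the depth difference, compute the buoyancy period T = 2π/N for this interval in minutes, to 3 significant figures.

Δρ = 999.613 − 999.204 = 0.409 kg m⁻³ over Δz = 184.5 − 118.5 = 66 m.
N² = (9.81/999.4085) × (0.409/66) = 6.0828 × 10⁻⁵ s⁻².
N = √(6.0828 × 10⁻⁵) = 7.7992 × 10⁻³ rad s⁻¹, so T = 2π/N = 805.62 s = 13.427 min ≈ 13.4 min.

13.4 min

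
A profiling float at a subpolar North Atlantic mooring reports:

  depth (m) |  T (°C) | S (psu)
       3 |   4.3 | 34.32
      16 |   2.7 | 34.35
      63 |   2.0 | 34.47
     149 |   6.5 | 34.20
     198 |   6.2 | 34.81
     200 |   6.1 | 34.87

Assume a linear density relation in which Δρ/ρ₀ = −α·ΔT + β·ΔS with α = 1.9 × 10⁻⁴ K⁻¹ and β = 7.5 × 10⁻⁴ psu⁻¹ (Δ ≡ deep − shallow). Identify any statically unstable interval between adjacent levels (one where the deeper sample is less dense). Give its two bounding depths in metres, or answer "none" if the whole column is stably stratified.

63–149 m

Evaluate Δρ/ρ₀ = −αΔT + βΔS across each adjacent pair:
  3–16 m: −αΔT+βΔS = −(1.9 × 10⁻⁴)(-1.6)+(7.5 × 10⁻⁴)(+0.03) = 3.3 × 10⁻⁴ → stable
  16–63 m: −αΔT+βΔS = −(1.9 × 10⁻⁴)(-0.7)+(7.5 × 10⁻⁴)(+0.12) = 2.2 × 10⁻⁴ → stable
  63–149 m: −αΔT+βΔS = −(1.9 × 10⁻⁴)(+4.5)+(7.5 × 10⁻⁴)(-0.27) = -1.1 × 10⁻³ → UNSTABLE
  149–198 m: −αΔT+βΔS = −(1.9 × 10⁻⁴)(-0.3)+(7.5 × 10⁻⁴)(+0.61) = 5.1 × 10⁻⁴ → stable
  198–200 m: −αΔT+βΔS = −(1.9 × 10⁻⁴)(-0.1)+(7.5 × 10⁻⁴)(+0.06) = 6.4 × 10⁻⁵ → stable
The 63–149 m interval has Δρ < 0: lighter water underlies denser water.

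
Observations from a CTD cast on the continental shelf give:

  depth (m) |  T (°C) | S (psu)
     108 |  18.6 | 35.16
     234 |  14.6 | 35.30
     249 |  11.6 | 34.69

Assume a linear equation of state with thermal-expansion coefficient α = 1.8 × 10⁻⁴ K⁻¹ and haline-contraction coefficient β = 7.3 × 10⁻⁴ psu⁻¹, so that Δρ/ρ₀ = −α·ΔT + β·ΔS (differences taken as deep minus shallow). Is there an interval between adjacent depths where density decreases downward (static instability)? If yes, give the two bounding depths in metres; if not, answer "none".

none

Evaluate Δρ/ρ₀ = −αΔT + βΔS across each adjacent pair:
  108–234 m: −αΔT+βΔS = −(1.8 × 10⁻⁴)(-4.0)+(7.3 × 10⁻⁴)(+0.14) = 8.2 × 10⁻⁴ → stable
  234–249 m: −αΔT+βΔS = −(1.8 × 10⁻⁴)(-3.0)+(7.3 × 10⁻⁴)(-0.61) = 9.5 × 10⁻⁵ → stable
Every interval has Δρ > 0: the column is stably stratified throughout.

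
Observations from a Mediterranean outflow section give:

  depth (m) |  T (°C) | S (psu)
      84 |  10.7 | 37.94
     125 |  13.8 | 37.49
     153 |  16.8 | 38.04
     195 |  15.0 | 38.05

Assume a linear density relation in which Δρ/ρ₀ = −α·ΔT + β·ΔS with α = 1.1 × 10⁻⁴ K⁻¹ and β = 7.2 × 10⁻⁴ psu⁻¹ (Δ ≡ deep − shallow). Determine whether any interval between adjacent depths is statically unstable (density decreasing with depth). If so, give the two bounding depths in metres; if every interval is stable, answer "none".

Evaluate Δρ/ρ₀ = −αΔT + βΔS across each adjacent pair:
  84–125 m: −αΔT+βΔS = −(1.1 × 10⁻⁴)(+3.1)+(7.2 × 10⁻⁴)(-0.45) = -6.7 × 10⁻⁴ → UNSTABLE
  125–153 m: −αΔT+βΔS = −(1.1 × 10⁻⁴)(+3.0)+(7.2 × 10⁻⁴)(+0.55) = 6.6 × 10⁻⁵ → stable
  153–195 m: −αΔT+βΔS = −(1.1 × 10⁻⁴)(-1.8)+(7.2 × 10⁻⁴)(+0.01) = 2.1 × 10⁻⁴ → stable
The 84–125 m interval has Δρ < 0: lighter water underlies denser water.

84–125 m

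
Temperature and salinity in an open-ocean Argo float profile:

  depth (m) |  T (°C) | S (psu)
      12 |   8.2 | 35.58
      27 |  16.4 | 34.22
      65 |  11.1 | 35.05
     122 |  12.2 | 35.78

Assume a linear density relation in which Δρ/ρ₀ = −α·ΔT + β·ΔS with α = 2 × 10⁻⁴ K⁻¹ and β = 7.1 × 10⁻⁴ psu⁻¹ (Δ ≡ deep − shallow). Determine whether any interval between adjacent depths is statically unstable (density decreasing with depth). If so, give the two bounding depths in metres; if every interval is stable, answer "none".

12–27 m

Evaluate Δρ/ρ₀ = −αΔT + βΔS across each adjacent pair:
  12–27 m: −αΔT+βΔS = −(2 × 10⁻⁴)(+8.2)+(7.1 × 10⁻⁴)(-1.36) = -2.6 × 10⁻³ → UNSTABLE
  27–65 m: −αΔT+βΔS = −(2 × 10⁻⁴)(-5.3)+(7.1 × 10⁻⁴)(+0.83) = 1.6 × 10⁻³ → stable
  65–122 m: −αΔT+βΔS = −(2 × 10⁻⁴)(+1.1)+(7.1 × 10⁻⁴)(+0.73) = 3.0 × 10⁻⁴ → stable
The 12–27 m interval has Δρ < 0: lighter water underlies denser water.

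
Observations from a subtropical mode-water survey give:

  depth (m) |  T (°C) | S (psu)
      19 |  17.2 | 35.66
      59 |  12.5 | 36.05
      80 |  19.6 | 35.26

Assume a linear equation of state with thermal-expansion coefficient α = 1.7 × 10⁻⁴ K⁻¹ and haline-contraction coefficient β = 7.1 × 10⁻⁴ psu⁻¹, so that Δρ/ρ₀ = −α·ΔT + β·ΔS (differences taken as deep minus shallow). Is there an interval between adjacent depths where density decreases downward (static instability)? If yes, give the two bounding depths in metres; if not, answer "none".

Evaluate Δρ/ρ₀ = −αΔT + βΔS across each adjacent pair:
  19–59 m: −αΔT+βΔS = −(1.7 × 10⁻⁴)(-4.7)+(7.1 × 10⁻⁴)(+0.39) = 1.1 × 10⁻³ → stable
  59–80 m: −αΔT+βΔS = −(1.7 × 10⁻⁴)(+7.1)+(7.1 × 10⁻⁴)(-0.79) = -1.8 × 10⁻³ → UNSTABLE
The 59–80 m interval has Δρ < 0: lighter water underlies denser water.

59–80 m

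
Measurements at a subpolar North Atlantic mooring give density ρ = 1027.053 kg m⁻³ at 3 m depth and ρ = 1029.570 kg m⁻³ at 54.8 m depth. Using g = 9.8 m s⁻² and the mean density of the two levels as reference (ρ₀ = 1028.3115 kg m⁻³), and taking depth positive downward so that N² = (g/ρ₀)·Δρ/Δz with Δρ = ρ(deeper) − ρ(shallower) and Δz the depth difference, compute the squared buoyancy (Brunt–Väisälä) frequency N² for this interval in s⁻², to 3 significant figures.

Δρ = 1029.570 − 1027.053 = 2.517 kg m⁻³ over Δz = 54.8 − 3 = 51.8 m.
N² = (9.8/1028.3115) × (2.517/51.8) = 4.6308 × 10⁻⁴ s⁻² ≈ 4.63 × 10⁻⁴ s⁻².

4.63 × 10⁻⁴ s⁻²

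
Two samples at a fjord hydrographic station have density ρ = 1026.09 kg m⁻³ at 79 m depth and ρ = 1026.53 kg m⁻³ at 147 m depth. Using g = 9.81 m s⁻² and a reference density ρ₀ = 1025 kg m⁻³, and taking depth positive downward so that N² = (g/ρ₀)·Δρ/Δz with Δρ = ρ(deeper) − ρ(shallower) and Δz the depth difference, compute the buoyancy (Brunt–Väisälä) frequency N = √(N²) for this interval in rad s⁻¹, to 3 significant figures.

Δρ = 1026.53 − 1026.09 = 0.44 kg m⁻³ over Δz = 147 − 79 = 68 m.
N² = (9.81/1025) × (0.44/68) = 6.1928 × 10⁻⁵ s⁻².
N = √(6.1928 × 10⁻⁵) = 7.8694 × 10⁻³ rad s⁻¹ ≈ 7.87 × 10⁻³ rad s⁻¹.

7.87 × 10⁻³ rad s⁻¹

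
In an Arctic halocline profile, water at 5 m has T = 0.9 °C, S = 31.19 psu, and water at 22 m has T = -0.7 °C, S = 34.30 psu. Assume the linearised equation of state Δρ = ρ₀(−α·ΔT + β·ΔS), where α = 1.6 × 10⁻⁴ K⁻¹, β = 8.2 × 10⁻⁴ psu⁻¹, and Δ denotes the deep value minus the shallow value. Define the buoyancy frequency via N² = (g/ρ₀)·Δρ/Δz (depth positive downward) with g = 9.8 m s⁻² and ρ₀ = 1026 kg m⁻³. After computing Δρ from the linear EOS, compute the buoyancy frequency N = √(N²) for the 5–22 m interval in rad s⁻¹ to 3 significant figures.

ΔT = -1.6 K, ΔS = +3.11 psu (deep − shallow).
Δρ/ρ₀ = −αΔT + βΔS = 2.56 × 10⁻⁴ + 2.5502 × 10⁻³ = 2.8062 × 10⁻³, so Δρ ≈ 2.879 kg m⁻³.
N² = (g/ρ₀)·Δρ/Δz = g·(Δρ/ρ₀)/Δz = 9.8 × 2.8062 × 10⁻³ / 17 = 1.6177 × 10⁻³ s⁻².
N = √(1.6177 × 10⁻³) = 0.040221 rad s⁻¹ ≈ 0.0402 rad s⁻¹.

0.0402 rad s⁻¹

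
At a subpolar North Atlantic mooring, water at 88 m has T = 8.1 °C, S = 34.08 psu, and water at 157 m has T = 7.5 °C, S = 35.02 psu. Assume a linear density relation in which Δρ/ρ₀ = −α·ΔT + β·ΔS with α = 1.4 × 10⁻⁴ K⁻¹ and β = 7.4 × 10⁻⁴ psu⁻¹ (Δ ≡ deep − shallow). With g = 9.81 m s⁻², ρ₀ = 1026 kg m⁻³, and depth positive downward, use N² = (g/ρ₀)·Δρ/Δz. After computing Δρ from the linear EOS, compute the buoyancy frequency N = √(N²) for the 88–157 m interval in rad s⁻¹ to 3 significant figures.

ΔT = -0.6 K, ΔS = +0.94 psu (deep − shallow).
Δρ/ρ₀ = −αΔT + βΔS = 8.40 × 10⁻⁵ + 6.956 × 10⁻⁴ = 7.796 × 10⁻⁴, so Δρ ≈ 0.7999 kg m⁻³.
N² = (g/ρ₀)·Δρ/Δz = g·(Δρ/ρ₀)/Δz = 9.81 × 7.796 × 10⁻⁴ / 69 = 1.1084 × 10⁻⁴ s⁻².
N = √(1.1084 × 10⁻⁴) = 0.010528 rad s⁻¹ ≈ 0.0105 rad s⁻¹.

0.0105 rad s⁻¹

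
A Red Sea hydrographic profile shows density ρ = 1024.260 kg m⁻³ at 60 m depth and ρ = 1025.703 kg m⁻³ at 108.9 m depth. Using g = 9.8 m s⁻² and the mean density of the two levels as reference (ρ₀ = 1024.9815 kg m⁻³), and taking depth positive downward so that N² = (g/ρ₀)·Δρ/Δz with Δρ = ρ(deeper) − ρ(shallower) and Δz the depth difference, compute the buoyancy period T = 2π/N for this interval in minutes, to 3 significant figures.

6.23 min

Δρ = 1025.703 − 1024.260 = 1.443 kg m⁻³ over Δz = 108.9 − 60 = 48.9 m.
N² = (9.8/1024.9815) × (1.443/48.9) = 2.8214 × 10⁻⁴ s⁻².
N = √(2.8214 × 10⁻⁴) = 0.016797 rad s⁻¹, so T = 2π/N = 374.07 s = 6.2345 min ≈ 6.23 min.
N² > 0, so the interval is statically stable.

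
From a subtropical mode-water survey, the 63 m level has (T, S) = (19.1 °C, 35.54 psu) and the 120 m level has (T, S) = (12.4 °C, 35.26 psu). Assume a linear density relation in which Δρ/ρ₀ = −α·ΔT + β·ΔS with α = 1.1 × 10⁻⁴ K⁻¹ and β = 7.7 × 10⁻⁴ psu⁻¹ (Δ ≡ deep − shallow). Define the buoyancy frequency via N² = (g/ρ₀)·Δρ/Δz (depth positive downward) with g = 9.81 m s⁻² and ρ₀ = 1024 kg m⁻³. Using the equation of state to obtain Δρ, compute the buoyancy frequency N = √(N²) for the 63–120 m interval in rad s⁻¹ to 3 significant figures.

9.47 × 10⁻³ rad s⁻¹

ΔT = -6.7 K, ΔS = -0.28 psu (deep − shallow).
Δρ/ρ₀ = −αΔT + βΔS = 7.37 × 10⁻⁴ − 2.156 × 10⁻⁴ = 5.214 × 10⁻⁴, so Δρ ≈ 0.5339 kg m⁻³.
N² = (g/ρ₀)·Δρ/Δz = g·(Δρ/ρ₀)/Δz = 9.81 × 5.214 × 10⁻⁴ / 57 = 8.9736 × 10⁻⁵ s⁻².
N = √(8.9736 × 10⁻⁵) = 9.4729 × 10⁻³ rad s⁻¹ ≈ 9.47 × 10⁻³ rad s⁻¹.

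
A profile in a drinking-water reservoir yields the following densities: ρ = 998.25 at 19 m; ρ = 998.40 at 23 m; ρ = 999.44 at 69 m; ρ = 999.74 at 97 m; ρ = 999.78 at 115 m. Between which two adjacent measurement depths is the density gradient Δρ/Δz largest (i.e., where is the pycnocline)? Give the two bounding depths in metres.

Compute the density gradient over each adjacent pair:
  19–23 m: Δρ/Δz = 0.15/4 = 0.037 kg m⁻⁴
  23–69 m: Δρ/Δz = 1.04/46 = 0.023 kg m⁻⁴
  69–97 m: Δρ/Δz = 0.30/28 = 0.011 kg m⁻⁴
  97–115 m: Δρ/Δz = 0.04/18 = 2.2 × 10⁻³ kg m⁻⁴
The largest gradient is in the 19–23 m interval — the pycnocline.

19–23 m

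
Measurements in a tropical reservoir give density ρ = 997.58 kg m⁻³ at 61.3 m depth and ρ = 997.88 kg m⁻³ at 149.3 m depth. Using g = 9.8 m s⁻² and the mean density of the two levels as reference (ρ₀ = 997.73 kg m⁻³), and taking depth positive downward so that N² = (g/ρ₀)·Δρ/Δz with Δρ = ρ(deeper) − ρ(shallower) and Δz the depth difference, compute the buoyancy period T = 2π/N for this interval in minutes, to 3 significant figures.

Δρ = 997.88 − 997.58 = 0.30 kg m⁻³ over Δz = 149.3 − 61.3 = 88 m.
N² = (9.8/997.73) × (0.30/88) = 3.3485 × 10⁻⁵ s⁻².
N = √(3.3485 × 10⁻⁵) = 5.7866 × 10⁻³ rad s⁻¹, so T = 2π/N = 1.0858 × 10³ s = 18.097 min ≈ 18.1 min.

18.1 min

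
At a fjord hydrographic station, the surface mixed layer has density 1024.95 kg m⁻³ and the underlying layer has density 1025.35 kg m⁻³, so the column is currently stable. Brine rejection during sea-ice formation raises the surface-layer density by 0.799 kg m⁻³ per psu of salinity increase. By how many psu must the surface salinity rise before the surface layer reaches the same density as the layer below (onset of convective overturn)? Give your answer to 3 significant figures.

0.501 psu

Density deficit of the surface layer: 1025.35 − 1024.95 = 0.4 kg m⁻³.
Required change = 0.4 / 0.799 = 0.501 psu.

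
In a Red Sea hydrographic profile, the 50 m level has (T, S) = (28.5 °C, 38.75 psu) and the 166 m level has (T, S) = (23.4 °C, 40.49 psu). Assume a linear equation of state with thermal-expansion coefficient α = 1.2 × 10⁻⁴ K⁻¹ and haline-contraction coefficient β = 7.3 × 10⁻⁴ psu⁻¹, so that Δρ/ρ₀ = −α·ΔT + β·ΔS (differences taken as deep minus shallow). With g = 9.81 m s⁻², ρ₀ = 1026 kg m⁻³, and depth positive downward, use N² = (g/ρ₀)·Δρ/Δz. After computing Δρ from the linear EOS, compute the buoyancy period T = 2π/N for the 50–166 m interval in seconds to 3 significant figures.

498 s

ΔT = -5.1 K, ΔS = +1.74 psu (deep − shallow).
Δρ/ρ₀ = −αΔT + βΔS = 6.12 × 10⁻⁴ + 1.2702 × 10⁻³ = 1.8822 × 10⁻³, so Δρ ≈ 1.931 kg m⁻³.
N² = (g/ρ₀)·Δρ/Δz = g·(Δρ/ρ₀)/Δz = 9.81 × 1.8822 × 10⁻³ / 116 = 1.5918 × 10⁻⁴ s⁻².
N = √(1.5918 × 10⁻⁴) = 0.012617 rad s⁻¹ → T = 2π/N = 497.99 s ≈ 498 s.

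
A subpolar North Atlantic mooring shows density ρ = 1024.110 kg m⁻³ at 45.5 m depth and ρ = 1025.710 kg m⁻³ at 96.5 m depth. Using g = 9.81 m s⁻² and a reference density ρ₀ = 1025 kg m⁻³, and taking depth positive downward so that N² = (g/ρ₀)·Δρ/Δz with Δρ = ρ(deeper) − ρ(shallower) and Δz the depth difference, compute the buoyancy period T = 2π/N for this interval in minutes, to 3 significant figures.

Δρ = 1025.710 − 1024.110 = 1.600 kg m⁻³ over Δz = 96.5 − 45.5 = 51 m.
N² = (9.81/1025) × (1.600/51) = 3.0026 × 10⁻⁴ s⁻².
N = √(3.0026 × 10⁻⁴) = 0.017328 rad s⁻¹, so T = 2π/N = 362.60 s = 6.0433 min ≈ 6.04 min.

6.04 min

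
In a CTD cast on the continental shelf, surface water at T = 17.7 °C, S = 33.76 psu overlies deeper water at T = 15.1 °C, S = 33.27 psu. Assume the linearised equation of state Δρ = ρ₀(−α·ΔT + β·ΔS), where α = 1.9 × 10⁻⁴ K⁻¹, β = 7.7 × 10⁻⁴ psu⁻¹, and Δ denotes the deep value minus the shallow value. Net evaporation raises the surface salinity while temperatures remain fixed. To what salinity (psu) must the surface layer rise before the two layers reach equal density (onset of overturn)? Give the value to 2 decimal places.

33.91 psu

Neutral buoyancy requires −α(T_deep − T_surf) + β(S_deep − S_surf′) = 0.
S_surf′ = S_deep − (α/β)·ΔT = 33.27 − (1.9 × 10⁻⁴/7.7 × 10⁻⁴)·(-2.6) = 33.9116 psu.
Increase required: 33.9116 − 33.76 = 0.1516 psu.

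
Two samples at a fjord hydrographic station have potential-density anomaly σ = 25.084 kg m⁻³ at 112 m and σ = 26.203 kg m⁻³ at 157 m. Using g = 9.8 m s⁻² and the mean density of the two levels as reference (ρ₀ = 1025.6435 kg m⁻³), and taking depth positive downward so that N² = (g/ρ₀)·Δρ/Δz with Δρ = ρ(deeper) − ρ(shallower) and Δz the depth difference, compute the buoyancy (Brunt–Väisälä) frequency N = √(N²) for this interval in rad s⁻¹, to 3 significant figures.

Δρ = 1026.203 − 1025.084 = 1.119 kg m⁻³ over Δz = 157 − 112 = 45 m.
N² = (9.8/1025.6435) × (1.119/45) = 2.3760 × 10⁻⁴ s⁻².
N = √(2.3760 × 10⁻⁴) = 0.015414 rad s⁻¹ ≈ 0.0154 rad s⁻¹.

0.0154 rad s⁻¹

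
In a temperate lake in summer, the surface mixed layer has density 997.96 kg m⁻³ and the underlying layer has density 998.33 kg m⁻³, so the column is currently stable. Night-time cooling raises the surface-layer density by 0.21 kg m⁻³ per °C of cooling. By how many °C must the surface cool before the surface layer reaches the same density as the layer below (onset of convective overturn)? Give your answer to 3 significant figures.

1.76 °C

Density deficit of the surface layer: 998.33 − 997.96 = 0.37 kg m⁻³.
Required change = 0.37 / 0.21 = 1.76 °C.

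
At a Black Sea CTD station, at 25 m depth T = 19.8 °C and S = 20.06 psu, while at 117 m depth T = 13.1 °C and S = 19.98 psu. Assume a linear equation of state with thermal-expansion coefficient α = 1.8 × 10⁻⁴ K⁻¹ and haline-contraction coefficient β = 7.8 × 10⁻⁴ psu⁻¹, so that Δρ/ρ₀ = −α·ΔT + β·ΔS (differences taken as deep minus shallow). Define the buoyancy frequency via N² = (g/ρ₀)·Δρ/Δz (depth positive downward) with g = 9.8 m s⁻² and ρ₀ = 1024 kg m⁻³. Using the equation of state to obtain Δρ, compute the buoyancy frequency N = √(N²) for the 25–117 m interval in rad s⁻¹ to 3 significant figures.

0.0110 rad s⁻¹

ΔT = -6.7 K, ΔS = -0.08 psu (deep − shallow).
Δρ/ρ₀ = −αΔT + βΔS = 1.206 × 10⁻³ − 6.24 × 10⁻⁵ = 1.1436 × 10⁻³, so Δρ ≈ 1.171 kg m⁻³.
N² = (g/ρ₀)·Δρ/Δz = g·(Δρ/ρ₀)/Δz = 9.8 × 1.1436 × 10⁻³ / 92 = 1.2182 × 10⁻⁴ s⁻².
N = √(1.2182 × 10⁻⁴) = 0.011037 rad s⁻¹ ≈ 0.0110 rad s⁻¹.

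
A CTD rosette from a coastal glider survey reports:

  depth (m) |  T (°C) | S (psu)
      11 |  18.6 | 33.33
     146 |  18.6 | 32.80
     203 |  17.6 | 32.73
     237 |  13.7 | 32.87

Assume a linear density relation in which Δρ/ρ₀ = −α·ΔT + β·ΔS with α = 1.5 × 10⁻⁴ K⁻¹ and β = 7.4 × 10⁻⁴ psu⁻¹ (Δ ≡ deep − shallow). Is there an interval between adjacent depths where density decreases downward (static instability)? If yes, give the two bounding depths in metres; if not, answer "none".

11–146 m

Evaluate Δρ/ρ₀ = −αΔT + βΔS across each adjacent pair:
  11–146 m: −αΔT+βΔS = −(1.5 × 10⁻⁴)(+0.0)+(7.4 × 10⁻⁴)(-0.53) = -3.9 × 10⁻⁴ → UNSTABLE
  146–203 m: −αΔT+βΔS = −(1.5 × 10⁻⁴)(-1.0)+(7.4 × 10⁻⁴)(-0.07) = 9.8 × 10⁻⁵ → stable
  203–237 m: −αΔT+βΔS = −(1.5 × 10⁻⁴)(-3.9)+(7.4 × 10⁻⁴)(+0.14) = 6.9 × 10⁻⁴ → stable
The 11–146 m interval has Δρ < 0: lighter water underlies denser water.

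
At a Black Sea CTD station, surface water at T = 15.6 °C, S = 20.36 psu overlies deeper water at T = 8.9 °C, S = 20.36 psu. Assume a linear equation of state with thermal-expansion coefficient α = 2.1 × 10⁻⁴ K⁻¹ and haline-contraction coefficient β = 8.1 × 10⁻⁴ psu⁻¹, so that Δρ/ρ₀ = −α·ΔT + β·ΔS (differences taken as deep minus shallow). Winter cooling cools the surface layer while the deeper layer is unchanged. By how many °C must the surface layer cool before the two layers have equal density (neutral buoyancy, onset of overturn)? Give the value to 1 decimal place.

Neutral buoyancy requires Δρ = 0, i.e. −α(T_deep − T_surf′) + β(S_deep − S_surf) = 0.
T_surf′ = T_deep − (β/α)·ΔS = 8.9 − (8.1 × 10⁻⁴/2.1 × 10⁻⁴)·(+0.00) = 8.900 °C.
Cooling required: 15.6 − (8.900) = 6.700 °C.

6.7 °C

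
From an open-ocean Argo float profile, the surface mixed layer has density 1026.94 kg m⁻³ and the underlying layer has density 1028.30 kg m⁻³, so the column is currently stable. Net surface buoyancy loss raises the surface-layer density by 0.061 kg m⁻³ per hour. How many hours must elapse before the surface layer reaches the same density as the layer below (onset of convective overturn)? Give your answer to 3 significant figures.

Density deficit of the surface layer: 1028.30 − 1026.94 = 1.36 kg m⁻³.
Required change = 1.36 / 0.061 = 22.3 hours.

22.3 hours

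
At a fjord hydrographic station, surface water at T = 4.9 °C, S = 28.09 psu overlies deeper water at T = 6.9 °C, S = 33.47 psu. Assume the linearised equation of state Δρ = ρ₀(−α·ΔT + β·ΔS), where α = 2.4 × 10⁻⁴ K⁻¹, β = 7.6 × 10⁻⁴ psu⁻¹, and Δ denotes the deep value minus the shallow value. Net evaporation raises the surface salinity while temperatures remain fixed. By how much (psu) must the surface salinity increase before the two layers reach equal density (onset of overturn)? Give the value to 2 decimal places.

Neutral buoyancy requires −α(T_deep − T_surf) + β(S_deep − S_surf′) = 0.
S_surf′ = S_deep − (α/β)·ΔT = 33.47 − (2.4 × 10⁻⁴/7.6 × 10⁻⁴)·(+2.0) = 32.8384 psu.
Increase required: 32.8384 − 28.09 = 4.7484 psu.

4.75 psu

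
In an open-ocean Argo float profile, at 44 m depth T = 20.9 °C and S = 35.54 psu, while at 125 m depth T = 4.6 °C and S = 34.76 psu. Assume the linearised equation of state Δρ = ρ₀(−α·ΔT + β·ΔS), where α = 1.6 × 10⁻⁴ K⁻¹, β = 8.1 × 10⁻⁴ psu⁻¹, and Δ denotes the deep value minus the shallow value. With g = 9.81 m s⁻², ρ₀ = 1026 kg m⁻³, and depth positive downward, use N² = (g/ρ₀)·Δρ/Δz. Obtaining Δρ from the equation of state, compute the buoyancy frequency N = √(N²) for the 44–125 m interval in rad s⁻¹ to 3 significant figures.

0.0155 rad s⁻¹

ΔT = -16.3 K, ΔS = -0.78 psu (deep − shallow).
Δρ/ρ₀ = −αΔT + βΔS = 2.608 × 10⁻³ − 6.318 × 10⁻⁴ = 1.9762 × 10⁻³, so Δρ ≈ 2.028 kg m⁻³.
N² = (g/ρ₀)·Δρ/Δz = g·(Δρ/ρ₀)/Δz = 9.81 × 1.9762 × 10⁻³ / 81 = 2.3934 × 10⁻⁴ s⁻².
N = √(2.3934 × 10⁻⁴) = 0.015471 rad s⁻¹ ≈ 0.0155 rad s⁻¹.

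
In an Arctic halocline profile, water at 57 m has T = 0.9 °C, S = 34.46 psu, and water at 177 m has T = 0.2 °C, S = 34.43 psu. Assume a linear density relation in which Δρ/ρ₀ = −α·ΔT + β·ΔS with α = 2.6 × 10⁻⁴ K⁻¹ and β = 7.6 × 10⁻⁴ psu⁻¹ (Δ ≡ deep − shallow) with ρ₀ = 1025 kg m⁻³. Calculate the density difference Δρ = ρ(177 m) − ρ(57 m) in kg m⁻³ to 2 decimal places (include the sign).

ΔT = -0.7 K, ΔS = -0.03 psu (deep − shallow).
Δρ/ρ₀ = −(2.6 × 10⁻⁴)(-0.7) + (7.6 × 10⁻⁴)(-0.03) = 1.592 × 10⁻⁴.
Δρ = 1025 × (1.592 × 10⁻⁴) = +0.16 kg m⁻³.
Positive Δρ: denser below, stable.

+0.16 kg m⁻³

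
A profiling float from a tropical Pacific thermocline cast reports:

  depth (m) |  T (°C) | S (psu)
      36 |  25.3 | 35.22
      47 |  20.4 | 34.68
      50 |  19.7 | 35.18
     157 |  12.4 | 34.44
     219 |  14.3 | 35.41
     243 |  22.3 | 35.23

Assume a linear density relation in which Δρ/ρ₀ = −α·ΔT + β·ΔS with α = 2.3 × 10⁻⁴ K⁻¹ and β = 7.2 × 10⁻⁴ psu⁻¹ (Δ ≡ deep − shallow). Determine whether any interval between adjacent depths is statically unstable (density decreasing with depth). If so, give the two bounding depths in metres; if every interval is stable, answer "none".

Evaluate Δρ/ρ₀ = −αΔT + βΔS across each adjacent pair:
  36–47 m: −αΔT+βΔS = −(2.3 × 10⁻⁴)(-4.9)+(7.2 × 10⁻⁴)(-0.54) = 7.4 × 10⁻⁴ → stable
  47–50 m: −αΔT+βΔS = −(2.3 × 10⁻⁴)(-0.7)+(7.2 × 10⁻⁴)(+0.50) = 5.2 × 10⁻⁴ → stable
  50–157 m: −αΔT+βΔS = −(2.3 × 10⁻⁴)(-7.3)+(7.2 × 10⁻⁴)(-0.74) = 1.1 × 10⁻³ → stable
  157–219 m: −αΔT+βΔS = −(2.3 × 10⁻⁴)(+1.9)+(7.2 × 10⁻⁴)(+0.97) = 2.6 × 10⁻⁴ → stable
  219–243 m: −αΔT+βΔS = −(2.3 × 10⁻⁴)(+8.0)+(7.2 × 10⁻⁴)(-0.18) = -2.0 × 10⁻³ → UNSTABLE
The 219–243 m interval has Δρ < 0: lighter water underlies denser water.

219–243 m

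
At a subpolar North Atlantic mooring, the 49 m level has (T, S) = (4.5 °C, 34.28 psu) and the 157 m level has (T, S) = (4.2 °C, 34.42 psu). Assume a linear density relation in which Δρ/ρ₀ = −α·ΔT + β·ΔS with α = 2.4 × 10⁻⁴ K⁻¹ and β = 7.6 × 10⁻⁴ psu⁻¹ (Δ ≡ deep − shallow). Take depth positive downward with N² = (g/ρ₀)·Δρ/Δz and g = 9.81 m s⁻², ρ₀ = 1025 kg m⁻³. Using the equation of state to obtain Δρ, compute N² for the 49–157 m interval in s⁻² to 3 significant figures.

ΔT = -0.3 K, ΔS = +0.14 psu (deep − shallow).
Δρ/ρ₀ = −αΔT + βΔS = 7.20 × 10⁻⁵ + 1.064 × 10⁻⁴ = 1.784 × 10⁻⁴, so Δρ ≈ 0.1829 kg m⁻³.
N² = (g/ρ₀)·Δρ/Δz = g·(Δρ/ρ₀)/Δz = 9.81 × 1.784 × 10⁻⁴ / 108 = 1.6205 × 10⁻⁵ s⁻² ≈ 1.62 × 10⁻⁵ s⁻².

1.62 × 10⁻⁵ s⁻²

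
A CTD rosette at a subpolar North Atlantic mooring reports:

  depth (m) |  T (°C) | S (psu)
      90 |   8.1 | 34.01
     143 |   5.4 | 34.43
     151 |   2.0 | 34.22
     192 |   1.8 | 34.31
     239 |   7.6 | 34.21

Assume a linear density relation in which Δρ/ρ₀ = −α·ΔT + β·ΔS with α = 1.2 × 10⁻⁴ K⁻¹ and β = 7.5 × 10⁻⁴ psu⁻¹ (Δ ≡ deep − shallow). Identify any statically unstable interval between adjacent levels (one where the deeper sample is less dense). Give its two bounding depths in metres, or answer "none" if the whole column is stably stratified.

Evaluate Δρ/ρ₀ = −αΔT + βΔS across each adjacent pair:
  90–143 m: −αΔT+βΔS = −(1.2 × 10⁻⁴)(-2.7)+(7.5 × 10⁻⁴)(+0.42) = 6.4 × 10⁻⁴ → stable
  143–151 m: −αΔT+βΔS = −(1.2 × 10⁻⁴)(-3.4)+(7.5 × 10⁻⁴)(-0.21) = 2.5 × 10⁻⁴ → stable
  151–192 m: −αΔT+βΔS = −(1.2 × 10⁻⁴)(-0.2)+(7.5 × 10⁻⁴)(+0.09) = 9.2 × 10⁻⁵ → stable
  192–239 m: −αΔT+βΔS = −(1.2 × 10⁻⁴)(+5.8)+(7.5 × 10⁻⁴)(-0.10) = -7.7 × 10⁻⁴ → UNSTABLE
The 192–239 m interval has Δρ < 0: lighter water underlies denser water.

192–239 m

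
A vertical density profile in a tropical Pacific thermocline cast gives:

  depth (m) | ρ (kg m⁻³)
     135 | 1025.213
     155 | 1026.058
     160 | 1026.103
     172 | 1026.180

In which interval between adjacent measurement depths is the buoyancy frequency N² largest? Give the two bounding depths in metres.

Compute the density gradient over each adjacent pair:
  135–155 m: Δρ/Δz = 0.845/20 = 0.042 kg m⁻⁴
  155–160 m: Δρ/Δz = 0.045/5 = 9.0 × 10⁻³ kg m⁻⁴
  160–172 m: Δρ/Δz = 0.077/12 = 6.4 × 10⁻³ kg m⁻⁴
The largest gradient is in the 135–155 m interval — the pycnocline.

135–155 m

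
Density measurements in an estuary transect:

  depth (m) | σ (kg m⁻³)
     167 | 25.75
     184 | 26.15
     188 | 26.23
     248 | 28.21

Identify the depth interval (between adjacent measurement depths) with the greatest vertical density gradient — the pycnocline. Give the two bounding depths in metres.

188–248 m

Compute the density gradient over each adjacent pair:
  167–184 m: Δρ/Δz = 0.40/17 = 0.024 kg m⁻⁴
  184–188 m: Δρ/Δz = 0.08/4 = 0.020 kg m⁻⁴
  188–248 m: Δρ/Δz = 1.98/60 = 0.033 kg m⁻⁴
The largest gradient is in the 188–248 m interval — the pycnocline.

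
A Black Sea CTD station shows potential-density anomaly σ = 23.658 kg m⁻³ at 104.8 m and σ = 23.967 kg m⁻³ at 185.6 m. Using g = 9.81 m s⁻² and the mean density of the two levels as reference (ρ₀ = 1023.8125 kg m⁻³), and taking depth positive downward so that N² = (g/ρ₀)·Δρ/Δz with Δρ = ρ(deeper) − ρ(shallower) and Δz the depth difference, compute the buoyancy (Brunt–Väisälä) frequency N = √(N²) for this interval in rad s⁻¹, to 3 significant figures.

Δρ = 1023.967 − 1023.658 = 0.309 kg m⁻³ over Δz = 185.6 − 104.8 = 80.8 m.
N² = (9.81/1023.8125) × (0.309/80.8) = 3.6643 × 10⁻⁵ s⁻².
N = √(3.6643 × 10⁻⁵) = 6.0533 × 10⁻³ rad s⁻¹ ≈ 6.05 × 10⁻³ rad s⁻¹.
Since Δρ > 0 the layer is stably stratified.

6.05 × 10⁻³ rad s⁻¹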